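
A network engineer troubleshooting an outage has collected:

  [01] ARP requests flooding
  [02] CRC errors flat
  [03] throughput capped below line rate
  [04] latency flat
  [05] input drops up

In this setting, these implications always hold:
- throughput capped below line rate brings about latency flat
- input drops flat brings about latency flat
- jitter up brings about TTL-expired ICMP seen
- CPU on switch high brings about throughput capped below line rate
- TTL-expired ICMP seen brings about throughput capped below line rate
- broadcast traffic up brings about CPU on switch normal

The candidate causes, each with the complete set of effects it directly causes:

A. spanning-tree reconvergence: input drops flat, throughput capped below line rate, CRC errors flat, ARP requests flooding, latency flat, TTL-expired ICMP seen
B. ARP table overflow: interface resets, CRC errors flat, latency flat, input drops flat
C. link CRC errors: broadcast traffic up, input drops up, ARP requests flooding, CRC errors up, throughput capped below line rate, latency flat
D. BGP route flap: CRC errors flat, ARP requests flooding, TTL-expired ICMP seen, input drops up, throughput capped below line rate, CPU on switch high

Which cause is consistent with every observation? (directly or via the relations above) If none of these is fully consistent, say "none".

For each candidate, compare predicted effects to what was observed:
(A) spanning-tree reconvergence — fails on input drops up (predicts input drops flat, not input drops up)
(B) ARP table overflow — ARP requests flooding NO; CRC errors flat yes; throughput capped below line rate NO; latency flat yes; input drops up NO
(C) link CRC errors — fails on CRC errors flat (predicts CRC errors up, not CRC errors flat)
(D) BGP route flap — ARP requests flooding yes; CRC errors flat yes; throughput capped below line rate yes; latency flat yes (via throughput capped below line rate → latency flat); input drops up yes
(D) alone accounts for all the evidence.

D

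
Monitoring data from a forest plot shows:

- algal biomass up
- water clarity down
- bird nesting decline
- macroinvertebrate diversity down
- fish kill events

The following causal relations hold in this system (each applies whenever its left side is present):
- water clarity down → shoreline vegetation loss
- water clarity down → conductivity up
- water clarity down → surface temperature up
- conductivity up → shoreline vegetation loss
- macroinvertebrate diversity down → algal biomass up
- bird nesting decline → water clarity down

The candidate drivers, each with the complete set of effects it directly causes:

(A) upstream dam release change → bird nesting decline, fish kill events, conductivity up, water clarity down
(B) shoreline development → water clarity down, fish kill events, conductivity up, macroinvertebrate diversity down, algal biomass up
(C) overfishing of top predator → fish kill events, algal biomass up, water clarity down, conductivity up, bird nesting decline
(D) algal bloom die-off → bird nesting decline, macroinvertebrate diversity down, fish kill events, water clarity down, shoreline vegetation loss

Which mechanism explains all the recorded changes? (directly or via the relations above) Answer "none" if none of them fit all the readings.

D

Testing each hypothesis:
(A) upstream dam release change — does not account for algal biomass up, macroinvertebrate diversity down
(B) shoreline development — algal biomass up +; water clarity down +; bird nesting decline -; macroinvertebrate diversity down +; fish kill events +
(C) overfishing of top predator — algal biomass up +; water clarity down +; bird nesting decline +; macroinvertebrate diversity down -; fish kill events +
(D) algal bloom die-off — algal biomass up + (via macroinvertebrate diversity down → algal biomass up); water clarity down +; bird nesting decline +; macroinvertebrate diversity down +; fish kill events +
Only (D) is consistent with every observation.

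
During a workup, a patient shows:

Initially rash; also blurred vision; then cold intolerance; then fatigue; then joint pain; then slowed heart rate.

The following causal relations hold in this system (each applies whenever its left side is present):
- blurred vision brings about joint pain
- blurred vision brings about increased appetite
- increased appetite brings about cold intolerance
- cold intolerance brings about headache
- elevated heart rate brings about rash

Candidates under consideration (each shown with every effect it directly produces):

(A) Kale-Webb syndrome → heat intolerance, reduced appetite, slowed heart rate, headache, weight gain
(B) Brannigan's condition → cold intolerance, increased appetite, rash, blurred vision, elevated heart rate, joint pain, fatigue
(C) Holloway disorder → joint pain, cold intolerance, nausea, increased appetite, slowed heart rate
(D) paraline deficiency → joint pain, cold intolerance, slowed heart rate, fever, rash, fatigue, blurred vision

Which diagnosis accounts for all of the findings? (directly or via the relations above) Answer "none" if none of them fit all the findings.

Testing each hypothesis:
(A) Kale-Webb syndrome — rash ✗; blurred vision ✗; cold intolerance ✗; fatigue ✗; joint pain ✗; slowed heart rate ✓
(B) Brannigan's condition — fails on slowed heart rate (predicts elevated heart rate, not slowed heart rate)
(C) Holloway disorder — rash ✗; blurred vision ✗; cold intolerance ✓; fatigue ✗; joint pain ✓; slowed heart rate ✓
(D) paraline deficiency — rash ✓; blurred vision ✓; cold intolerance ✓; fatigue ✓; joint pain ✓; slowed heart rate ✓
(D) alone accounts for all the evidence.

D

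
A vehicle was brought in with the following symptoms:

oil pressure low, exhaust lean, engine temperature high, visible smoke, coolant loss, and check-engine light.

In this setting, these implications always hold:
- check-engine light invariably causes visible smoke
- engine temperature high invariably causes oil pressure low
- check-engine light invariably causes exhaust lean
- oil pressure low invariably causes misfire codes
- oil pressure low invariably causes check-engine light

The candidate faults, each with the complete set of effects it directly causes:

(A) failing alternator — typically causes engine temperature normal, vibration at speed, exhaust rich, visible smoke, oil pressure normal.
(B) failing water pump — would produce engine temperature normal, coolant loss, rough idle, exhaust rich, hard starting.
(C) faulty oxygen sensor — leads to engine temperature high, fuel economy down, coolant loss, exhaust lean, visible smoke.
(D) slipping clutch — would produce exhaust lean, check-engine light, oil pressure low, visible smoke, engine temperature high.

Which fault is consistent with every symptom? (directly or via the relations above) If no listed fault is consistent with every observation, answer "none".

Checking each candidate against the observations:
(A) failing alternator — oil pressure low -; exhaust lean -; engine temperature high -; visible smoke +; coolant loss -; check-engine light -
(B) failing water pump — oil pressure low -; exhaust lean -; engine temperature high -; visible smoke -; coolant loss +; check-engine light -
(C) faulty oxygen sensor — oil pressure low + (by engine temperature high → oil pressure low); exhaust lean +; engine temperature high +; visible smoke +; coolant loss +; check-engine light + (by engine temperature high → oil pressure low → check-engine light)
(D) slipping clutch — does not account for coolant loss
(C) is the only candidate with no mismatches.

C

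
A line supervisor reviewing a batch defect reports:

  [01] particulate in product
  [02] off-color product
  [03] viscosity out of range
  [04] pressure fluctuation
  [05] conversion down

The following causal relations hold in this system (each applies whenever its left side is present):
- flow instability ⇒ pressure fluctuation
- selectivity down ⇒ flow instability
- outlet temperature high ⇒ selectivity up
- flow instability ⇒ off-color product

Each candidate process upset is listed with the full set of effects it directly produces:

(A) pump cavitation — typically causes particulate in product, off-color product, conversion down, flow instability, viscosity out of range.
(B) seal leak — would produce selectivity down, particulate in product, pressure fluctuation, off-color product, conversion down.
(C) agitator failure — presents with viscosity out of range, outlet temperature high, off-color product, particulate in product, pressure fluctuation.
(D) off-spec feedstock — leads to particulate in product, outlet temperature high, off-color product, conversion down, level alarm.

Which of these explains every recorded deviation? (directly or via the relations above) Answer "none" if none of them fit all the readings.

A

Checking each candidate against the observations:
(A) pump cavitation — particulate in product yes; off-color product yes; viscosity out of range yes; pressure fluctuation yes (by flow instability → pressure fluctuation); conversion down yes
(B) seal leak — particulate in product yes; off-color product yes; viscosity out of range NO; pressure fluctuation yes; conversion down yes
(C) agitator failure — particulate in product yes; off-color product yes; viscosity out of range yes; pressure fluctuation yes; conversion down NO
(D) off-spec feedstock — particulate in product yes; off-color product yes; viscosity out of range NO; pressure fluctuation NO; conversion down yes
(A) alone accounts for all the evidence.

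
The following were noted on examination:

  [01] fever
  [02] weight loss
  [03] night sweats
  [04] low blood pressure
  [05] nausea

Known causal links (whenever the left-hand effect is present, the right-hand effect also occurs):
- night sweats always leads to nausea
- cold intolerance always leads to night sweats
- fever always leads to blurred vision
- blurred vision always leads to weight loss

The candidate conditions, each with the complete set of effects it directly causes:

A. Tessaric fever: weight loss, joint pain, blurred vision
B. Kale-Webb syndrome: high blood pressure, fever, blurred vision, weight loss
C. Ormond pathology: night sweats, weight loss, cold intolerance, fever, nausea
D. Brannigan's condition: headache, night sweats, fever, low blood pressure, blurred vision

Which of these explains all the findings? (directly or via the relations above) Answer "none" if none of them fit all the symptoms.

Checking each candidate against the observations:
(A) Tessaric fever — fever miss; weight loss match; night sweats miss; low blood pressure miss; nausea miss
(B) Kale-Webb syndrome — fails on night sweats, low blood pressure, nausea (predicts high blood pressure, not low blood pressure)
(C) Ormond pathology — does not account for low blood pressure
(D) Brannigan's condition — accounts for every observation (weight loss through blurred vision → weight loss)
(D) alone accounts for all the evidence.

D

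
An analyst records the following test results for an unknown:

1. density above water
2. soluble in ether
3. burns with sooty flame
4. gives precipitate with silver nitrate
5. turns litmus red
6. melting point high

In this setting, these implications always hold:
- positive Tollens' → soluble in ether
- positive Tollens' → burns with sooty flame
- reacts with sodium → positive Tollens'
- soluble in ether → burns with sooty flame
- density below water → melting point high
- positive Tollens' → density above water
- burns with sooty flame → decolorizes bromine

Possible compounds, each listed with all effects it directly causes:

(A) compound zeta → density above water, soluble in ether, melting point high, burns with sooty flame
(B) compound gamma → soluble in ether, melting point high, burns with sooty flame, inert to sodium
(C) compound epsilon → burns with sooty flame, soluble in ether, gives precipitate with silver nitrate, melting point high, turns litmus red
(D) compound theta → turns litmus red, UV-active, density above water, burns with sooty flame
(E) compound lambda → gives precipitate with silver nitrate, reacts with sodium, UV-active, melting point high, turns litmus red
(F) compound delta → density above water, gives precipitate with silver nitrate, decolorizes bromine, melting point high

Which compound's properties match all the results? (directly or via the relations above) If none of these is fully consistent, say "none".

For each candidate, compare predicted effects to what was observed:
(A) compound zeta — density above water match; soluble in ether match; burns with sooty flame match; gives precipitate with silver nitrate miss; turns litmus red miss; melting point high match
(B) compound gamma — density above water miss; soluble in ether match; burns with sooty flame match; gives precipitate with silver nitrate miss; turns litmus red miss; melting point high match
(C) compound epsilon — does not account for density above water
(D) compound theta — density above water match; soluble in ether miss; burns with sooty flame match; gives precipitate with silver nitrate miss; turns litmus red match; melting point high miss
(E) compound lambda — accounts for every observation (density above water by reacts with sodium → positive Tollens' → density above water)
(F) compound delta — density above water match; soluble in ether miss; burns with sooty flame miss; gives precipitate with silver nitrate match; turns litmus red miss; melting point high match
(E) alone accounts for all the evidence.

E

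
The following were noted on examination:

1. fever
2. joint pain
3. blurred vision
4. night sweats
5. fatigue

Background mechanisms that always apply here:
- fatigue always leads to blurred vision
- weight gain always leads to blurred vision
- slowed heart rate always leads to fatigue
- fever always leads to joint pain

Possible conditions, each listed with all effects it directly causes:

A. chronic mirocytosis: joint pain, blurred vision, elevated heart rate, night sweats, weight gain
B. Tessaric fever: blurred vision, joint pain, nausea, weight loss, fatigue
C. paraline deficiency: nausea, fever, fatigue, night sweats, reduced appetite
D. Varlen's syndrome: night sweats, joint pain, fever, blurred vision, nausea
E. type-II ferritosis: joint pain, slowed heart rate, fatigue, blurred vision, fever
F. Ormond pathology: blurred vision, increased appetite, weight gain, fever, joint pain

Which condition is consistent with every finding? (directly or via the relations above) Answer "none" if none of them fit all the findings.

Testing each hypothesis:
(A) chronic mirocytosis — does not account for fever, fatigue
(B) Tessaric fever — does not account for fever, night sweats
(C) paraline deficiency — fever yes; joint pain yes (by fever → joint pain); blurred vision yes (by fatigue → blurred vision); night sweats yes; fatigue yes
(D) Varlen's syndrome — does not account for fatigue
(E) type-II ferritosis — does not account for night sweats
(F) Ormond pathology — fever yes; joint pain yes; blurred vision yes; night sweats NO; fatigue NO
(C) alone accounts for all the evidence.

C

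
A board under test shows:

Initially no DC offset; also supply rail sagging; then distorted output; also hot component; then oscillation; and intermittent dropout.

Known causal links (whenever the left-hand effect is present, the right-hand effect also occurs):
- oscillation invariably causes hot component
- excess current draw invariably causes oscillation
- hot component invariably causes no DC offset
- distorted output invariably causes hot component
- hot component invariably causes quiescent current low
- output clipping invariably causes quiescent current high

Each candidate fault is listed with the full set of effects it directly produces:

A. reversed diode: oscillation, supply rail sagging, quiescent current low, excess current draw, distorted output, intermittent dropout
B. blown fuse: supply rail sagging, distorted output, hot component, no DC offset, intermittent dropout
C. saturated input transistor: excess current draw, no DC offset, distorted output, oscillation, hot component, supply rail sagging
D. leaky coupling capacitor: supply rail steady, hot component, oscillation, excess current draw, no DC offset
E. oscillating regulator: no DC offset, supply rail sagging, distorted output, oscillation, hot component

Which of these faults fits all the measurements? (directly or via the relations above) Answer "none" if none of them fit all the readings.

Checking each candidate against the observations:
(A) reversed diode — accounts for every observation (no DC offset through distorted output → hot component → no DC offset)
(B) blown fuse — no DC offset ✓; supply rail sagging ✓; distorted output ✓; hot component ✓; oscillation ✗; intermittent dropout ✓
(C) saturated input transistor — does not account for intermittent dropout
(D) leaky coupling capacitor — no DC offset ✓; supply rail sagging ✗; distorted output ✗; hot component ✓; oscillation ✓; intermittent dropout ✗
(E) oscillating regulator — no DC offset ✓; supply rail sagging ✓; distorted output ✓; hot component ✓; oscillation ✓; intermittent dropout ✗
(A) alone accounts for all the evidence.

A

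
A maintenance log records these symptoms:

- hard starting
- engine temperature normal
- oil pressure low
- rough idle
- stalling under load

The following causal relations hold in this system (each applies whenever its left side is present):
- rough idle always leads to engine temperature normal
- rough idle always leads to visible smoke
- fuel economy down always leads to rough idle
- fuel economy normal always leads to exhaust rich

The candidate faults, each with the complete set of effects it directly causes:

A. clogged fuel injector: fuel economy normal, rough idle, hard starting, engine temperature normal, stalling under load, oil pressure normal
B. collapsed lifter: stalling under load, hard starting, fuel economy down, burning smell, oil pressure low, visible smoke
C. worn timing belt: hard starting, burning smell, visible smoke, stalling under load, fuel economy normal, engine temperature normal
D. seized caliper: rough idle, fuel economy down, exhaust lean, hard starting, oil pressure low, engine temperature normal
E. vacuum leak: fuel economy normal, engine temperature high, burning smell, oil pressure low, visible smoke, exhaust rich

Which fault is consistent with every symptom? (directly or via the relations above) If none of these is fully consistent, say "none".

B

Per-candidate check:
(A) clogged fuel injector — fails on oil pressure low (predicts oil pressure normal, not oil pressure low)
(B) collapsed lifter — accounts for every observation (engine temperature normal by fuel economy down → rough idle → engine temperature normal)
(C) worn timing belt — hard starting match; engine temperature normal match; oil pressure low miss; rough idle miss; stalling under load match
(D) seized caliper — does not account for stalling under load
(E) vacuum leak — hard starting miss; engine temperature normal miss; oil pressure low match; rough idle miss; stalling under load miss
(B) is the only candidate with no mismatches.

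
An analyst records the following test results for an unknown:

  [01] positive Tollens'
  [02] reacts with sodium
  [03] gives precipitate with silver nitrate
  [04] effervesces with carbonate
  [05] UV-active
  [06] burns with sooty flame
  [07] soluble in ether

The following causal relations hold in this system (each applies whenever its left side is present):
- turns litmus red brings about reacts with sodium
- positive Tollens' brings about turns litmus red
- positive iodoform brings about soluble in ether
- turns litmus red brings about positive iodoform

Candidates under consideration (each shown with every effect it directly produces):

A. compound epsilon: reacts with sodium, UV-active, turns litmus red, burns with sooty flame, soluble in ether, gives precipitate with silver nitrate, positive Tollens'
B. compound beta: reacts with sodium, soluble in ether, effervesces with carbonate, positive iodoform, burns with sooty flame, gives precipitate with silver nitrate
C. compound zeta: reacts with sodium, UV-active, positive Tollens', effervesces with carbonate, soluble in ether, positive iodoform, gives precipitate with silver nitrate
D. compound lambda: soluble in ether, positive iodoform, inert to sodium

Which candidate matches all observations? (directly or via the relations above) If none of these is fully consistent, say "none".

For each candidate, compare predicted effects to what was observed:
(A) compound epsilon — positive Tollens' +; reacts with sodium +; gives precipitate with silver nitrate +; effervesces with carbonate -; UV-active +; burns with sooty flame +; soluble in ether +
(B) compound beta — does not account for positive Tollens', UV-active
(C) compound zeta — positive Tollens' +; reacts with sodium +; gives precipitate with silver nitrate +; effervesces with carbonate +; UV-active +; burns with sooty flame -; soluble in ether +
(D) compound lambda — positive Tollens' -; reacts with sodium -; gives precipitate with silver nitrate -; effervesces with carbonate -; UV-active -; burns with sooty flame -; soluble in ether +
No candidate is consistent with all observations.

none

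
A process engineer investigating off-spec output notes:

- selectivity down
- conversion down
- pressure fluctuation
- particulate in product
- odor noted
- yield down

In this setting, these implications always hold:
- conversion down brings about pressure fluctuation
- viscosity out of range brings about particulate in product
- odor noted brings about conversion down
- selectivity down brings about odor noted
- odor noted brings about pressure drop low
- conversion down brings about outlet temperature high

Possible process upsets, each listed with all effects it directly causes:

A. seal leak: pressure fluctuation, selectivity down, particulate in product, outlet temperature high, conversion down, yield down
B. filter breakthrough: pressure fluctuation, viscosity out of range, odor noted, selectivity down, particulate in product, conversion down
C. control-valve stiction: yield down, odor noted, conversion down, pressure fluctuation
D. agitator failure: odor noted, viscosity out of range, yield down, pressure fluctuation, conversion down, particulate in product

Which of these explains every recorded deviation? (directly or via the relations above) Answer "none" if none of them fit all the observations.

A

Per-candidate check:
(A) seal leak — accounts for every observation (odor noted by selectivity down → odor noted)
(B) filter breakthrough — selectivity down match; conversion down match; pressure fluctuation match; particulate in product match; odor noted match; yield down miss
(C) control-valve stiction — does not account for selectivity down, particulate in product
(D) agitator failure — does not account for selectivity down
Only (A) is consistent with every observation.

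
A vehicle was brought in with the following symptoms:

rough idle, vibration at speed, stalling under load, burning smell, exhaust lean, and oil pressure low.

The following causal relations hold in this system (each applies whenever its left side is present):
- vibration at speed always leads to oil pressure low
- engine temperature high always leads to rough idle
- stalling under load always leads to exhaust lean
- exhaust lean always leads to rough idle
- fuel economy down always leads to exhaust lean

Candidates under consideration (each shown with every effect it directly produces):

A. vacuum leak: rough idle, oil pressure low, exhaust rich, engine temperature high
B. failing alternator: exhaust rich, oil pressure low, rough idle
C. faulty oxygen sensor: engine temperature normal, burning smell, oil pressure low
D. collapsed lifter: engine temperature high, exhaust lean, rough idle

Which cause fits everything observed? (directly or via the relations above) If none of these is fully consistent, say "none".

Testing each hypothesis:
(A) vacuum leak — fails on vibration at speed, stalling under load, burning smell, exhaust lean (predicts exhaust rich, not exhaust lean)
(B) failing alternator — fails on vibration at speed, stalling under load, burning smell, exhaust lean (predicts exhaust rich, not exhaust lean)
(C) faulty oxygen sensor — rough idle NO; vibration at speed NO; stalling under load NO; burning smell yes; exhaust lean NO; oil pressure low yes
(D) collapsed lifter — does not account for vibration at speed, stalling under load, burning smell, oil pressure low
No candidate is consistent with all observations.

none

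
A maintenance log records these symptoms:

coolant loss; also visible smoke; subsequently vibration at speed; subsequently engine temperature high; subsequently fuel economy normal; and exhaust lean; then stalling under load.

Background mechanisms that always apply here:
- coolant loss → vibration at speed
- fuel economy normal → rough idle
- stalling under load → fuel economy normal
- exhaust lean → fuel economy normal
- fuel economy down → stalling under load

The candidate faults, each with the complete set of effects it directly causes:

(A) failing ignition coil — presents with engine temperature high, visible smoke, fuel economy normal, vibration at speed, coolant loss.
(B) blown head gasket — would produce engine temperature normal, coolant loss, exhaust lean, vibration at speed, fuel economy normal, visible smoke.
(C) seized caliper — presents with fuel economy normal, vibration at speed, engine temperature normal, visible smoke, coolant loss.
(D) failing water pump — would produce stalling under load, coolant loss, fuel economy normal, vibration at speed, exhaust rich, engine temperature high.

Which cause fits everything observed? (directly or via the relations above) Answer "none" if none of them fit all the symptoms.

none

For each candidate, compare predicted effects to what was observed:
(A) failing ignition coil — coolant loss +; visible smoke +; vibration at speed +; engine temperature high +; fuel economy normal +; exhaust lean -; stalling under load -
(B) blown head gasket — coolant loss +; visible smoke +; vibration at speed +; engine temperature high -; fuel economy normal +; exhaust lean +; stalling under load -
(C) seized caliper — fails on engine temperature high, exhaust lean, stalling under load (predicts engine temperature normal, not engine temperature high)
(D) failing water pump — coolant loss +; visible smoke -; vibration at speed +; engine temperature high +; fuel economy normal +; exhaust lean -; stalling under load +
Every candidate fails on at least one observation.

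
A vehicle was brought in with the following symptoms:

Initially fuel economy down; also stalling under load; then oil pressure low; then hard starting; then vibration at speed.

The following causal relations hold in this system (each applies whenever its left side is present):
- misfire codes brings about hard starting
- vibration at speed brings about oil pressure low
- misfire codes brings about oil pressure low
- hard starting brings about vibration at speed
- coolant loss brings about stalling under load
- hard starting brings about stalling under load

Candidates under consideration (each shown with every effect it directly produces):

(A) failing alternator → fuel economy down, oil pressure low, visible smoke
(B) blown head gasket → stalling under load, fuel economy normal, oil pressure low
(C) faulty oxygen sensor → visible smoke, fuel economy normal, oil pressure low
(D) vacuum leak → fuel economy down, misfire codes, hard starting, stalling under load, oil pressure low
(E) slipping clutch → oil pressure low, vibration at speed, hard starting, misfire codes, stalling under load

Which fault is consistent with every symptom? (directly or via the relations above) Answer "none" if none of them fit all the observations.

D

For each candidate, compare predicted effects to what was observed:
(A) failing alternator — does not account for stalling under load, hard starting, vibration at speed
(B) blown head gasket — fuel economy down miss; stalling under load match; oil pressure low match; hard starting miss; vibration at speed miss
(C) faulty oxygen sensor — fuel economy down miss; stalling under load miss; oil pressure low match; hard starting miss; vibration at speed miss
(D) vacuum leak — fuel economy down match; stalling under load match; oil pressure low match; hard starting match; vibration at speed match (by hard starting → vibration at speed)
(E) slipping clutch — fuel economy down miss; stalling under load match; oil pressure low match; hard starting match; vibration at speed match
(D) alone accounts for all the evidence.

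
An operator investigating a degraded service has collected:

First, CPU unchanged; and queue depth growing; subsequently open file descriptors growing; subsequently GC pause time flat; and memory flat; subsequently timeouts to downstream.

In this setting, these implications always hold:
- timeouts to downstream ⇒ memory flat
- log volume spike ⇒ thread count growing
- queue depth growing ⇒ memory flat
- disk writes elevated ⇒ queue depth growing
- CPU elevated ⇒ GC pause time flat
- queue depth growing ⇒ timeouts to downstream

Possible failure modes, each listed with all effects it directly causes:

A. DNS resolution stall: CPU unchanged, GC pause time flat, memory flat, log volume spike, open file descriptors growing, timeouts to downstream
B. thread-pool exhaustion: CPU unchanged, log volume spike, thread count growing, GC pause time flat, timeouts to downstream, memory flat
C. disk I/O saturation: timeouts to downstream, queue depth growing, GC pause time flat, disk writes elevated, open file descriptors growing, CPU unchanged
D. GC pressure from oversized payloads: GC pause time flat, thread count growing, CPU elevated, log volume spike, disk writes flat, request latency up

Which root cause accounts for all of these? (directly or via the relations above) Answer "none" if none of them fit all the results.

Checking each candidate against the observations:
(A) DNS resolution stall — CPU unchanged yes; queue depth growing NO; open file descriptors growing yes; GC pause time flat yes; memory flat yes; timeouts to downstream yes
(B) thread-pool exhaustion — CPU unchanged yes; queue depth growing NO; open file descriptors growing NO; GC pause time flat yes; memory flat yes; timeouts to downstream yes
(C) disk I/O saturation — accounts for every observation (memory flat via queue depth growing → memory flat)
(D) GC pressure from oversized payloads — fails on CPU unchanged, queue depth growing, open file descriptors growing, memory flat, timeouts to downstream (predicts CPU elevated, not CPU unchanged)
(C) is the only candidate with no mismatches.

C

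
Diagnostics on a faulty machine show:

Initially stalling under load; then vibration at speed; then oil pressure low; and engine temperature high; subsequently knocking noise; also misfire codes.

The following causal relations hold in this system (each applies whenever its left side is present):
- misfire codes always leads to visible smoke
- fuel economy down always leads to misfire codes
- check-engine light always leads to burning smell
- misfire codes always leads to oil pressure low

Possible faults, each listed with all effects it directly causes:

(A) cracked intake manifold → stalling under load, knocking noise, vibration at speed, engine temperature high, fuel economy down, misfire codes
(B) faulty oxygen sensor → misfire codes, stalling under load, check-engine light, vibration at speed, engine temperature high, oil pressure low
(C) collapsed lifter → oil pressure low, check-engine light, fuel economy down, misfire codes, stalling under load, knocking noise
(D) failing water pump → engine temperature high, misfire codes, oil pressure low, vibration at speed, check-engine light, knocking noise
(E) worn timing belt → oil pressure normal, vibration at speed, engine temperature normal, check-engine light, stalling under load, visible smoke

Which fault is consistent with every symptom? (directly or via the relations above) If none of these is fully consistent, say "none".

Checking each candidate against the observations:
(A) cracked intake manifold — accounts for every observation (oil pressure low through misfire codes → oil pressure low)
(B) faulty oxygen sensor — does not account for knocking noise
(C) collapsed lifter — does not account for vibration at speed, engine temperature high
(D) failing water pump — stalling under load NO; vibration at speed yes; oil pressure low yes; engine temperature high yes; knocking noise yes; misfire codes yes
(E) worn timing belt — stalling under load yes; vibration at speed yes; oil pressure low NO; engine temperature high NO; knocking noise NO; misfire codes NO
(A) alone accounts for all the evidence.

A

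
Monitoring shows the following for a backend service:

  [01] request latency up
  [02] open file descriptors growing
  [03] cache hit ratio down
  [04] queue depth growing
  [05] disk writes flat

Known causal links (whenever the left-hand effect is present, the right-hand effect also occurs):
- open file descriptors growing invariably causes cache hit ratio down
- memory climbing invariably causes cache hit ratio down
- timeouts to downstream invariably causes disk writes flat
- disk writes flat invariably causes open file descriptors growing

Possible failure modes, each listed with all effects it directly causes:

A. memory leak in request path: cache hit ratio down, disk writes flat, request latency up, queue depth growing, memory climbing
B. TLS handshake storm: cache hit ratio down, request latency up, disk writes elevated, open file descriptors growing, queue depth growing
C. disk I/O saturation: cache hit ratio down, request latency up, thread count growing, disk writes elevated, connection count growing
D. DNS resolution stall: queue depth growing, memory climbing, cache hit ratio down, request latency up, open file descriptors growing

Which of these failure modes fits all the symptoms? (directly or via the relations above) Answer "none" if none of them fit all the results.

A

Testing each hypothesis:
(A) memory leak in request path — request latency up +; open file descriptors growing + (through disk writes flat → open file descriptors growing); cache hit ratio down +; queue depth growing +; disk writes flat +
(B) TLS handshake storm — request latency up +; open file descriptors growing +; cache hit ratio down +; queue depth growing +; disk writes flat -
(C) disk I/O saturation — request latency up +; open file descriptors growing -; cache hit ratio down +; queue depth growing -; disk writes flat -
(D) DNS resolution stall — request latency up +; open file descriptors growing +; cache hit ratio down +; queue depth growing +; disk writes flat -
Only (A) is consistent with every observation.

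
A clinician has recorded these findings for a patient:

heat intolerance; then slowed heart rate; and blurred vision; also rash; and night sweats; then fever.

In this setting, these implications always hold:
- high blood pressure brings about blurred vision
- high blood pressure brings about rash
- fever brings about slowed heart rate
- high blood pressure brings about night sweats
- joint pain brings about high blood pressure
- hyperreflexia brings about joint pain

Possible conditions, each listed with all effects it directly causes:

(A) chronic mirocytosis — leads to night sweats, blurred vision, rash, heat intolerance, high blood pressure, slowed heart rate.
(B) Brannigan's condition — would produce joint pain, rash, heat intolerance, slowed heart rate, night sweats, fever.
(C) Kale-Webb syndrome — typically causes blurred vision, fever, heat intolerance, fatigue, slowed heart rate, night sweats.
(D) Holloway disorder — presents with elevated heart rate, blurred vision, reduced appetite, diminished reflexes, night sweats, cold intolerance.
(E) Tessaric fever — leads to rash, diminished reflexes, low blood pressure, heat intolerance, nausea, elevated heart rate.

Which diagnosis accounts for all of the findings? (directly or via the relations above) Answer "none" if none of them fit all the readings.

B

For each candidate, compare predicted effects to what was observed:
(A) chronic mirocytosis — heat intolerance +; slowed heart rate +; blurred vision +; rash +; night sweats +; fever -
(B) Brannigan's condition — heat intolerance +; slowed heart rate +; blurred vision + (through joint pain → high blood pressure → blurred vision); rash +; night sweats +; fever +
(C) Kale-Webb syndrome — heat intolerance +; slowed heart rate +; blurred vision +; rash -; night sweats +; fever +
(D) Holloway disorder — fails on heat intolerance, slowed heart rate, rash, fever (predicts cold intolerance, not heat intolerance; predicts elevated heart rate, not slowed heart rate)
(E) Tessaric fever — fails on slowed heart rate, blurred vision, night sweats, fever (predicts elevated heart rate, not slowed heart rate)
(B) alone accounts for all the evidence.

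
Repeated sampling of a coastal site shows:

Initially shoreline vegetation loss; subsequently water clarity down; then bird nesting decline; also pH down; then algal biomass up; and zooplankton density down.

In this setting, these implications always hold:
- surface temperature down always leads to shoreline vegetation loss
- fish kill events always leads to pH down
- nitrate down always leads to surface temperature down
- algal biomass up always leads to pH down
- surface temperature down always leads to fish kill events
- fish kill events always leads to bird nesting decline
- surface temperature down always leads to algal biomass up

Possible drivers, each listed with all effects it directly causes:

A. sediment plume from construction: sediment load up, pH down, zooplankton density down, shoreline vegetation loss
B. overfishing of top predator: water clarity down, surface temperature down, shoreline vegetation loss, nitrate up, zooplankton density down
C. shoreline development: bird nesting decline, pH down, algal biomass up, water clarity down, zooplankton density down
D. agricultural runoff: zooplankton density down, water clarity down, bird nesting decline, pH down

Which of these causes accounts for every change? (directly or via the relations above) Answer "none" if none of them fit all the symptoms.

Testing each hypothesis:
(A) sediment plume from construction — shoreline vegetation loss +; water clarity down -; bird nesting decline -; pH down +; algal biomass up -; zooplankton density down +
(B) overfishing of top predator — accounts for every observation (bird nesting decline through surface temperature down → fish kill events → bird nesting decline)
(C) shoreline development — does not account for shoreline vegetation loss
(D) agricultural runoff — does not account for shoreline vegetation loss, algal biomass up
(B) is the only candidate with no mismatches.

B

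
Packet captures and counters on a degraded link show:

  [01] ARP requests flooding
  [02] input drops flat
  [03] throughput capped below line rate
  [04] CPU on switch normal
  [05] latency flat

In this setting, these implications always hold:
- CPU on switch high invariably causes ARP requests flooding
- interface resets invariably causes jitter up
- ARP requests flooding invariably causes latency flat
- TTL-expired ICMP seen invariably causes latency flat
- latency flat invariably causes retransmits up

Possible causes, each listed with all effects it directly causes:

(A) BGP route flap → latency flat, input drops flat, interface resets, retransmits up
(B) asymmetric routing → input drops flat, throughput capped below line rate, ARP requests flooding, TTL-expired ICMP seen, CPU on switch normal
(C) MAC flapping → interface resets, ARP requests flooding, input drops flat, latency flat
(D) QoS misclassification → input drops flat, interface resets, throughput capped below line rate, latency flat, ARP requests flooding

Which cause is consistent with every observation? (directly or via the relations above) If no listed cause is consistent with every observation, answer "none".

B

Checking each candidate against the observations:
(A) BGP route flap — does not account for ARP requests flooding, throughput capped below line rate, CPU on switch normal
(B) asymmetric routing — accounts for every observation (latency flat via ARP requests flooding → latency flat)
(C) MAC flapping — does not account for throughput capped below line rate, CPU on switch normal
(D) QoS misclassification — ARP requests flooding match; input drops flat match; throughput capped below line rate match; CPU on switch normal miss; latency flat match
Only (B) is consistent with every observation.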